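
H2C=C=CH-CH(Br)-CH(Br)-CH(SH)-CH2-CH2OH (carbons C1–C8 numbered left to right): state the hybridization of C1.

C1 is sp2: 3 σ bonds, plus one π bond, 3 electron-density regions.

sp2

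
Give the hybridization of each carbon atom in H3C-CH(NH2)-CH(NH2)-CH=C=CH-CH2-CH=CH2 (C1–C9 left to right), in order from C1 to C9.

C1 sp3, C2 sp3, C3 sp3, C4 sp2, C5 sp, C6 sp2, C7 sp3, C8 sp2, C9 sp2

C1 is sp3: 4 σ bonds, 4 electron-density regions.
C2 — 4 σ bonds. Steric number 4, so sp3.
C3 is sp3: 4 σ bonds, 4 electron-density regions.
C4: 3 σ bonds, plus one π bond; 3 regions of electron density → sp2.
C5 — 2 σ bonds, plus two π bonds. Steric number 2, so sp.
C6: 3 σ bonds, plus one π bond — 3 electron domains, sp2.
C7: 4 σ bonds; 4 regions of electron density → sp3.
C8 — 3 σ bonds, plus one π bond. Steric number 3, so sp2.
C9 (3 σ bonds, plus one π bond) has steric number 3: sp2.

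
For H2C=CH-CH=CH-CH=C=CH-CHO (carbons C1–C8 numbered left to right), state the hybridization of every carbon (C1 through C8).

C1 has 3 σ bonds, plus one π bond: steric number 3 → sp2.
C2 — 3 σ bonds, plus one π bond. Steric number 3, so sp2.
C3 has 3 σ bonds, plus one π bond: steric number 3 → sp2.
C4: 3 σ bonds, plus one π bond — 3 electron domains, sp2.
C5 is sp2: 3 σ bonds, plus one π bond, 3 electron-density regions.
C6 — 2 σ bonds, plus two π bonds. Steric number 2, so sp.
C7 (3 σ bonds, plus one π bond) has steric number 3: sp2.
C8 — 3 σ bonds, plus one π bond. Steric number 3, so sp2.

C1 sp2, C2 sp2, C3 sp2, C4 sp2, C5 sp2, C6 sp, C7 sp2, C8 sp2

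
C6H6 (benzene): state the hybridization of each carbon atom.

Every ring carbon has three σ bonds and contributes one p electron to the aromatic π system.

sp²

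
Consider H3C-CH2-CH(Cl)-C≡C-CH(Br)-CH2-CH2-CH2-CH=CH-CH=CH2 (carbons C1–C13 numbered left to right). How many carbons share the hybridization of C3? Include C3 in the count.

C3 is sp3 (only σ bonds).
C1: sp3 ✓
C2: sp3 ✓
C3: sp3 ✓
C4: sp
C5: sp
C6: sp3 ✓
C7: sp3 ✓
C8: sp3 ✓
C9: sp3 ✓
C10: sp2
C11: sp2
C12: sp2
C13: sp2
7 carbons are sp3.

7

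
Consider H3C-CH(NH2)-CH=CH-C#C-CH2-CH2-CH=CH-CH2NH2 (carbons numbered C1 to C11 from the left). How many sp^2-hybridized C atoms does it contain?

C1: sp3
C2: sp3
C3: sp2 ✓
C4: sp2 ✓
C5: sp
C6: sp
C7: sp3
C8: sp3
C9: sp2 ✓
C10: sp2 ✓
C11: sp3
C3, C4, C9, C10 → 4 sp2 carbons.

4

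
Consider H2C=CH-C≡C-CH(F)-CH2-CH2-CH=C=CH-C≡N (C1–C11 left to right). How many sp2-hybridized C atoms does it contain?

4

C1: sp2 ✓
C2: sp2 ✓
C3: sp
C4: sp
C5: sp3
C6: sp3
C7: sp3
C8: sp2 ✓
C9: sp
C10: sp2 ✓
C11: sp
C1, C2, C8, C10 → 4 sp2 carbons.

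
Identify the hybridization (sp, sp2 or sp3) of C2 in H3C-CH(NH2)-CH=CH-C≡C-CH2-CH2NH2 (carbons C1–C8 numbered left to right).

sp3

C2 has 4 σ bonds: steric number 4 → sp3.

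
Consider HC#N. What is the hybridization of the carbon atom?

The carbon atom: 2 σ bonds, plus two π bonds — 2 electron domains, sp.

sp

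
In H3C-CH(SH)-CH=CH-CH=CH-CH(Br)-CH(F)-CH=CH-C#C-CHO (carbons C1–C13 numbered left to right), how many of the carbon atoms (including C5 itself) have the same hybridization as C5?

7

C5 is sp2 (one π bond).
C1: sp3
C2: sp3
C3: sp2 ✓
C4: sp2 ✓
C5: sp2 ✓
C6: sp2 ✓
C7: sp3
C8: sp3
C9: sp2 ✓
C10: sp2 ✓
C11: sp
C12: sp
C13: sp2 ✓
7 carbons are sp2.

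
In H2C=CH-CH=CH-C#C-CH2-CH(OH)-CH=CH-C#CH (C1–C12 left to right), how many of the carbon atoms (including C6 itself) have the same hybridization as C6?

C6 is sp (two π bonds).
C1: sp2
C2: sp2
C3: sp2
C4: sp2
C5: sp ✓
C6: sp ✓
C7: sp3
C8: sp3
C9: sp2
C10: sp2
C11: sp ✓
C12: sp ✓
4 carbons are sp.

4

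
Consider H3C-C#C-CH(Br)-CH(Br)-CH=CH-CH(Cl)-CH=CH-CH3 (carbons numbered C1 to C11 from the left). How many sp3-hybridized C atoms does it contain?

5

C1: sp3 ✓
C2: sp
C3: sp
C4: sp3 ✓
C5: sp3 ✓
C6: sp2
C7: sp2
C8: sp3 ✓
C9: sp2
C10: sp2
C11: sp3 ✓
C1, C4, C5, C8, C11 → 5 sp3 carbons.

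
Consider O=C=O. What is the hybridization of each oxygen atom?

One σ bond + two lone pairs = steric number 3 → sp2.

sp²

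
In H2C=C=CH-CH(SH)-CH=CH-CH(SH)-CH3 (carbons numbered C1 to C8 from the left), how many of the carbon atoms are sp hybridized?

C1: sp2
C2: sp ✓
C3: sp2
C4: sp3
C5: sp2
C6: sp2
C7: sp3
C8: sp3
C2 → 1 sp carbon.

1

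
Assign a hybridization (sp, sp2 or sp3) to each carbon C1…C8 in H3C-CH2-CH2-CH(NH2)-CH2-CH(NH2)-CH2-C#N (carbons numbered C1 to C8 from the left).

C1 has 4 σ bonds: steric number 4 → sp3.
C2 carries 4 σ bonds, giving a steric number of 4, so it is sp3.
C3 carries 4 σ bonds, giving a steric number of 4, so it is sp3.
C4 (4 σ bonds) has steric number 4: sp3.
C5 has 4 σ bonds: steric number 4 → sp3.
C6 is sp3: 4 σ bonds, 4 electron-density regions.
C7 is sp3: 4 σ bonds, 4 electron-density regions.
C8 (2 σ bonds, plus two π bonds) has steric number 2: sp.

C1 sp3, C2 sp3, C3 sp3, C4 sp3, C5 sp3, C6 sp3, C7 sp3, C8 sp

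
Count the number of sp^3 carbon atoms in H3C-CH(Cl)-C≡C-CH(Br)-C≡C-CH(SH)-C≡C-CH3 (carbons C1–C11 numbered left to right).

C1: sp3 ✓
C2: sp3 ✓
C3: sp
C4: sp
C5: sp3 ✓
C6: sp
C7: sp
C8: sp3 ✓
C9: sp
C10: sp
C11: sp3 ✓
C1, C2, C5, C8, C11 → 5 sp3 carbons.

5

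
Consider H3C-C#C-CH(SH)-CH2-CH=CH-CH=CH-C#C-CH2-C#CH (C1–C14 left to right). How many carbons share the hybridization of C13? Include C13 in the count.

6

C13 is sp (two π bonds).
C1: sp3
C2: sp ✓
C3: sp ✓
C4: sp3
C5: sp3
C6: sp2
C7: sp2
C8: sp2
C9: sp2
C10: sp ✓
C11: sp ✓
C12: sp3
C13: sp ✓
C14: sp ✓
6 carbons are sp.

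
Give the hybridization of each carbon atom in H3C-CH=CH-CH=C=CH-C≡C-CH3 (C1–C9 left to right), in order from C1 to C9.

C1 carries 4 σ bonds, giving a steric number of 4, so it is sp3.
C2: 3 σ bonds, plus one π bond — 3 electron domains, sp2.
C3 carries 3 σ bonds, plus one π bond, giving a steric number of 3, so it is sp2.
C4 (3 σ bonds, plus one π bond) has steric number 3: sp2.
C5 (2 σ bonds, plus two π bonds) has steric number 2: sp.
C6: 3 σ bonds, plus one π bond — 3 electron domains, sp2.
C7 carries 2 σ bonds, plus two π bonds, giving a steric number of 2, so it is sp.
C8 has 2 σ bonds, plus two π bonds: steric number 2 → sp.
C9 has 4 σ bonds: steric number 4 → sp3.

C1 sp3, C2 sp2, C3 sp2, C4 sp2, C5 sp, C6 sp2, C7 sp, C8 sp, C9 sp3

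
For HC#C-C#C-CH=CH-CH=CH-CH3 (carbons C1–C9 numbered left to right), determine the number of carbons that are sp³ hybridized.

1

C1: sp
C2: sp
C3: sp
C4: sp
C5: sp2
C6: sp2
C7: sp2
C8: sp2
C9: sp3 ✓
C9 → 1 sp3 carbon.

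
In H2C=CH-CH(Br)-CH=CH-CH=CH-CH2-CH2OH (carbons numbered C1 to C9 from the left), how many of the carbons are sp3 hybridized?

3

C1: sp2
C2: sp2
C3: sp3 ✓
C4: sp2
C5: sp2
C6: sp2
C7: sp2
C8: sp3 ✓
C9: sp3 ✓
C3, C8, C9 → 3 sp3 carbons.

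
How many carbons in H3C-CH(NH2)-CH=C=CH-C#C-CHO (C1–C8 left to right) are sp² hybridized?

3

C1: sp3
C2: sp3
C3: sp2 ✓
C4: sp
C5: sp2 ✓
C6: sp
C7: sp
C8: sp2 ✓
C3, C5, C8 → 3 sp2 carbons.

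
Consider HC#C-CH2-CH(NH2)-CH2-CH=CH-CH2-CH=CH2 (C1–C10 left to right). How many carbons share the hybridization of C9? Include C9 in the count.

C9 is sp2 (one π bond).
C1: sp
C2: sp
C3: sp3
C4: sp3
C5: sp3
C6: sp2 ✓
C7: sp2 ✓
C8: sp3
C9: sp2 ✓
C10: sp2 ✓
4 carbons are sp2.

4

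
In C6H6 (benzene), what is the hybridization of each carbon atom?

Every ring carbon has three σ bonds and contributes one p electron to the aromatic π system.

sp^2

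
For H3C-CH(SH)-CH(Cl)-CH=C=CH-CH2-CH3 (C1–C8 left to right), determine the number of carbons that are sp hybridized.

1

C1: sp3
C2: sp3
C3: sp3
C4: sp2
C5: sp ✓
C6: sp2
C7: sp3
C8: sp3
C5 → 1 sp carbon.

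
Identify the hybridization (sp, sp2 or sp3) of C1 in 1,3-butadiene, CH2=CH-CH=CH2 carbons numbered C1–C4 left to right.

C1 has 3 σ bonds, plus one π bond: steric number 3 → sp2.

sp^2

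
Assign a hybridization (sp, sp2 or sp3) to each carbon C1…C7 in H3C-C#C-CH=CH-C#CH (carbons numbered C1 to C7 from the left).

C1 (4 σ bonds) has steric number 4: sp3.
C2: 2 σ bonds, plus two π bonds; 2 regions of electron density → sp.
C3 has 2 σ bonds, plus two π bonds: steric number 2 → sp.
C4 has 3 σ bonds, plus one π bond: steric number 3 → sp2.
C5 carries 3 σ bonds, plus one π bond, giving a steric number of 3, so it is sp2.
C6 is sp: 2 σ bonds, plus two π bonds, 2 electron-density regions.
C7 carries 2 σ bonds, plus two π bonds, giving a steric number of 2, so it is sp.

C1 sp3, C2 sp, C3 sp, C4 sp2, C5 sp2, C6 sp, C7 sp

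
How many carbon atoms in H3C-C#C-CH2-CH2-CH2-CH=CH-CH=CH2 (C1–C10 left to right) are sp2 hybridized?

4

C1: sp3
C2: sp
C3: sp
C4: sp3
C5: sp3
C6: sp3
C7: sp2 ✓
C8: sp2 ✓
C9: sp2 ✓
C10: sp2 ✓
C7, C8, C9, C10 → 4 sp2 carbons.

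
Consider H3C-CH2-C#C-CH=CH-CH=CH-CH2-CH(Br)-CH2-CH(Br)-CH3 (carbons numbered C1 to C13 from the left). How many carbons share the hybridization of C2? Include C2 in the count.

C2 is sp3 (only σ bonds).
C1: sp3 ✓
C2: sp3 ✓
C3: sp
C4: sp
C5: sp2
C6: sp2
C7: sp2
C8: sp2
C9: sp3 ✓
C10: sp3 ✓
C11: sp3 ✓
C12: sp3 ✓
C13: sp3 ✓
7 carbons are sp3.

7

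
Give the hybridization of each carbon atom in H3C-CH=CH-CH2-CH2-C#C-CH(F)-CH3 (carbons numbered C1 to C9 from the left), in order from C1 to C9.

C1 has 4 σ bonds: steric number 4 → sp3.
C2 (3 σ bonds, plus one π bond) has steric number 3: sp2.
C3 (3 σ bonds, plus one π bond) has steric number 3: sp2.
C4 is sp3: 4 σ bonds, 4 electron-density regions.
C5 carries 4 σ bonds, giving a steric number of 4, so it is sp3.
C6 carries 2 σ bonds, plus two π bonds, giving a steric number of 2, so it is sp.
C7 — 2 σ bonds, plus two π bonds. Steric number 2, so sp.
C8: 4 σ bonds — 4 electron domains, sp3.
C9: 4 σ bonds; 4 regions of electron density → sp3.

C1 sp3, C2 sp2, C3 sp2, C4 sp3, C5 sp3, C6 sp, C7 sp, C8 sp3, C9 sp3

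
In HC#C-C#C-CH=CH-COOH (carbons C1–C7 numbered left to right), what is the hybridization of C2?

C2 carries 2 σ bonds, plus two π bonds, giving a steric number of 2, so it is sp.

sp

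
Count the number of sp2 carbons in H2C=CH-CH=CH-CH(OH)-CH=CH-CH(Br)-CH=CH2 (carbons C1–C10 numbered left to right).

C1: sp2 ✓
C2: sp2 ✓
C3: sp2 ✓
C4: sp2 ✓
C5: sp3
C6: sp2 ✓
C7: sp2 ✓
C8: sp3
C9: sp2 ✓
C10: sp2 ✓
C1, C2, C3, C4, C6, C7, C9, C10 → 8 sp2 carbons.

8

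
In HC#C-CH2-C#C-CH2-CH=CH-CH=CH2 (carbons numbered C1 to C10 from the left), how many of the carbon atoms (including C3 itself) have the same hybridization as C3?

C3 is sp3 (only σ bonds).
C1: sp
C2: sp
C3: sp3 ✓
C4: sp
C5: sp
C6: sp3 ✓
C7: sp2
C8: sp2
C9: sp2
C10: sp2
2 carbons are sp3.

2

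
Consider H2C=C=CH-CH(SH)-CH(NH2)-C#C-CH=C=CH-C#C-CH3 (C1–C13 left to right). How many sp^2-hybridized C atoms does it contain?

C1: sp2 ✓
C2: sp
C3: sp2 ✓
C4: sp3
C5: sp3
C6: sp
C7: sp
C8: sp2 ✓
C9: sp
C10: sp2 ✓
C11: sp
C12: sp
C13: sp3
C1, C3, C8, C10 → 4 sp2 carbons.

4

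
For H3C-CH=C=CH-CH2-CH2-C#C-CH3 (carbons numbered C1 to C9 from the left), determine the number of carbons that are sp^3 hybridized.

4

C1: sp3 ✓
C2: sp2
C3: sp
C4: sp2
C5: sp3 ✓
C6: sp3 ✓
C7: sp
C8: sp
C9: sp3 ✓
C1, C5, C6, C9 → 4 sp3 carbons.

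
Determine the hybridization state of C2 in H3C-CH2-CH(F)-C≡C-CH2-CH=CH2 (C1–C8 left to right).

sp^3

C2 carries 4 σ bonds, giving a steric number of 4, so it is sp3.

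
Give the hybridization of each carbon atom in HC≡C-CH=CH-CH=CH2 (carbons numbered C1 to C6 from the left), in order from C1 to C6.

C1 carries 2 σ bonds, plus two π bonds, giving a steric number of 2, so it is sp.
C2 has 2 σ bonds, plus two π bonds: steric number 2 → sp.
C3: 3 σ bonds, plus one π bond; 3 regions of electron density → sp2.
C4 (3 σ bonds, plus one π bond) has steric number 3: sp2.
C5 — 3 σ bonds, plus one π bond. Steric number 3, so sp2.
C6 (3 σ bonds, plus one π bond) has steric number 3: sp2.

C1 sp, C2 sp, C3 sp2, C4 sp2, C5 sp2, C6 sp2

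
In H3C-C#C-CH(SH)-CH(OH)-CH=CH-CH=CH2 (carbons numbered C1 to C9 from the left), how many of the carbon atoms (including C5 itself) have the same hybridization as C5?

C5 is sp3 (only σ bonds).
C1: sp3 ✓
C2: sp
C3: sp
C4: sp3 ✓
C5: sp3 ✓
C6: sp2
C7: sp2
C8: sp2
C9: sp2
3 carbons are sp3.

3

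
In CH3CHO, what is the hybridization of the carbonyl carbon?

sp2

The carbonyl carbon carries 3 σ bonds, plus one π bond, giving a steric number of 3, so it is sp2.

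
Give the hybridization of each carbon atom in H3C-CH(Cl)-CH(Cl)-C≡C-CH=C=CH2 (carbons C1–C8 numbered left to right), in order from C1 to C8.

C1 sp3, C2 sp3, C3 sp3, C4 sp, C5 sp, C6 sp2, C7 sp, C8 sp2

C1 is sp3: 4 σ bonds, 4 electron-density regions.
C2: 4 σ bonds — 4 electron domains, sp3.
C3 carries 4 σ bonds, giving a steric number of 4, so it is sp3.
C4 (2 σ bonds, plus two π bonds) has steric number 2: sp.
C5 — 2 σ bonds, plus two π bonds. Steric number 2, so sp.
C6 is sp2: 3 σ bonds, plus one π bond, 3 electron-density regions.
C7: 2 σ bonds, plus two π bonds — 2 electron domains, sp.
C8 has 3 σ bonds, plus one π bond: steric number 3 → sp2.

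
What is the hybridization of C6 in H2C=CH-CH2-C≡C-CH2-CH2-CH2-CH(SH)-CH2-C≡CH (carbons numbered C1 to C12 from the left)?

C6 is sp3: 4 σ bonds, 4 electron-density regions.

sp^3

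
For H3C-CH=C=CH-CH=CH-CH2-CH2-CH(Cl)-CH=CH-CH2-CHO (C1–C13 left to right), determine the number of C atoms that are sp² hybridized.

C1: sp3
C2: sp2 ✓
C3: sp
C4: sp2 ✓
C5: sp2 ✓
C6: sp2 ✓
C7: sp3
C8: sp3
C9: sp3
C10: sp2 ✓
C11: sp2 ✓
C12: sp3
C13: sp2 ✓
C2, C4, C5, C6, C10, C11, C13 → 7 sp2 carbons.

7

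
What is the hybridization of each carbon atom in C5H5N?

Each carbon atom — 3 σ bonds, plus one π bond. Steric number 3, so sp2.

sp²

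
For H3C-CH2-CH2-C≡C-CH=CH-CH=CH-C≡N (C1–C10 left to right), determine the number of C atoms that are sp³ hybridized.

3

C1: sp3 ✓
C2: sp3 ✓
C3: sp3 ✓
C4: sp
C5: sp
C6: sp2
C7: sp2
C8: sp2
C9: sp2
C10: sp
C1, C2, C3 → 3 sp3 carbons.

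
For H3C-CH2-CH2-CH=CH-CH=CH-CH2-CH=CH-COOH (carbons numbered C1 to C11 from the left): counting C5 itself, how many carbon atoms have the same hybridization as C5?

C5 is sp2 (one π bond).
C1: sp3
C2: sp3
C3: sp3
C4: sp2 ✓
C5: sp2 ✓
C6: sp2 ✓
C7: sp2 ✓
C8: sp3
C9: sp2 ✓
C10: sp2 ✓
C11: sp2 ✓
7 carbons are sp2.

7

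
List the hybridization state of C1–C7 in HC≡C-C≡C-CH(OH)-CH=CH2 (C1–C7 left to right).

C1 has 2 σ bonds, plus two π bonds: steric number 2 → sp.
C2 has 2 σ bonds, plus two π bonds: steric number 2 → sp.
C3 is sp: 2 σ bonds, plus two π bonds, 2 electron-density regions.
C4 (2 σ bonds, plus two π bonds) has steric number 2: sp.
C5 (4 σ bonds) has steric number 4: sp3.
C6: 3 σ bonds, plus one π bond — 3 electron domains, sp2.
C7 carries 3 σ bonds, plus one π bond, giving a steric number of 3, so it is sp2.

C1 sp, C2 sp, C3 sp, C4 sp, C5 sp3, C6 sp2, C7 sp2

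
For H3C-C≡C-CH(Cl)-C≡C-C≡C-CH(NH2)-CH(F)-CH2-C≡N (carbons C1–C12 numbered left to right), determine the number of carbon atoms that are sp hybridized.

C1: sp3
C2: sp ✓
C3: sp ✓
C4: sp3
C5: sp ✓
C6: sp ✓
C7: sp ✓
C8: sp ✓
C9: sp3
C10: sp3
C11: sp3
C12: sp ✓
C2, C3, C5, C6, C7, C8, C12 → 7 sp carbons.

7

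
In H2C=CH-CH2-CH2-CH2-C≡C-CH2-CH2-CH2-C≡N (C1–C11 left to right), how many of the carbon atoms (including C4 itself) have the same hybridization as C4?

C4 is sp3 (only σ bonds).
C1: sp2
C2: sp2
C3: sp3 ✓
C4: sp3 ✓
C5: sp3 ✓
C6: sp
C7: sp
C8: sp3 ✓
C9: sp3 ✓
C10: sp3 ✓
C11: sp
6 carbons are sp3.

6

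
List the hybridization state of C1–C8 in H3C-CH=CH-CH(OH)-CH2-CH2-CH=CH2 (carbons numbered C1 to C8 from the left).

C1 sp3, C2 sp2, C3 sp2, C4 sp3, C5 sp3, C6 sp3, C7 sp2, C8 sp2

C1: 4 σ bonds — 4 electron domains, sp3.
C2 (3 σ bonds, plus one π bond) has steric number 3: sp2.
C3 is sp2: 3 σ bonds, plus one π bond, 3 electron-density regions.
C4 (4 σ bonds) has steric number 4: sp3.
C5 has 4 σ bonds: steric number 4 → sp3.
C6 — 4 σ bonds. Steric number 4, so sp3.
C7 (3 σ bonds, plus one π bond) has steric number 3: sp2.
C8 carries 3 σ bonds, plus one π bond, giving a steric number of 3, so it is sp2.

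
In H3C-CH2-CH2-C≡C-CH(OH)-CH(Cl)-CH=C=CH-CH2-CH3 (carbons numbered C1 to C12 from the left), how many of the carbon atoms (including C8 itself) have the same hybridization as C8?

C8 is sp2 (one π bond).
C1: sp3
C2: sp3
C3: sp3
C4: sp
C5: sp
C6: sp3
C7: sp3
C8: sp2 ✓
C9: sp
C10: sp2 ✓
C11: sp3
C12: sp3
2 carbons are sp2.

2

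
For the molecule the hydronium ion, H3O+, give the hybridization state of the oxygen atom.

Three σ bonds + one lone pair = steric number 4 → sp3.

sp3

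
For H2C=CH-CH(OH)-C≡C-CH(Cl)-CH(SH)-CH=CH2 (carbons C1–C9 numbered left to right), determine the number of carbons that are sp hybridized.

2

C1: sp2
C2: sp2
C3: sp3
C4: sp ✓
C5: sp ✓
C6: sp3
C7: sp3
C8: sp2
C9: sp2
C4, C5 → 2 sp carbons.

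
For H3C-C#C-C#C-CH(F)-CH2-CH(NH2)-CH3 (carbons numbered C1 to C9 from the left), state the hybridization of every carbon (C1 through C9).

C1 carries 4 σ bonds, giving a steric number of 4, so it is sp3.
C2: 2 σ bonds, plus two π bonds — 2 electron domains, sp.
C3 is sp: 2 σ bonds, plus two π bonds, 2 electron-density regions.
C4: 2 σ bonds, plus two π bonds — 2 electron domains, sp.
C5 — 2 σ bonds, plus two π bonds. Steric number 2, so sp.
C6 (4 σ bonds) has steric number 4: sp3.
C7 carries 4 σ bonds, giving a steric number of 4, so it is sp3.
C8: 4 σ bonds; 4 regions of electron density → sp3.
C9 is sp3: 4 σ bonds, 4 electron-density regions.

C1 sp3, C2 sp, C3 sp, C4 sp, C5 sp, C6 sp3, C7 sp3, C8 sp3, C9 sp3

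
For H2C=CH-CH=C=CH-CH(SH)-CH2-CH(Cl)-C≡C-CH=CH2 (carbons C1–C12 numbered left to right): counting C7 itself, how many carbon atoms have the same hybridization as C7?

3

C7 is sp3 (only σ bonds).
C1: sp2
C2: sp2
C3: sp2
C4: sp
C5: sp2
C6: sp3 ✓
C7: sp3 ✓
C8: sp3 ✓
C9: sp
C10: sp
C11: sp2
C12: sp2
3 carbons are sp3.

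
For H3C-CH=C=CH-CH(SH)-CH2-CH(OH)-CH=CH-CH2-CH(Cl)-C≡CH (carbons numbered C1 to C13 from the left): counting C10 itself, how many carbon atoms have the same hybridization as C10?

6

C10 is sp3 (only σ bonds).
C1: sp3 ✓
C2: sp2
C3: sp
C4: sp2
C5: sp3 ✓
C6: sp3 ✓
C7: sp3 ✓
C8: sp2
C9: sp2
C10: sp3 ✓
C11: sp3 ✓
C12: sp
C13: sp
6 carbons are sp3.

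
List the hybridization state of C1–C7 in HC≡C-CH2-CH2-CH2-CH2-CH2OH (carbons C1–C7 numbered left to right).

C1 sp, C2 sp, C3 sp3, C4 sp3, C5 sp3, C6 sp3, C7 sp3

C1 has 2 σ bonds, plus two π bonds: steric number 2 → sp.
C2 — 2 σ bonds, plus two π bonds. Steric number 2, so sp.
C3 carries 4 σ bonds, giving a steric number of 4, so it is sp3.
C4 has 4 σ bonds: steric number 4 → sp3.
C5 is sp3: 4 σ bonds, 4 electron-density regions.
C6 is sp3: 4 σ bonds, 4 electron-density regions.
C7 has 4 σ bonds: steric number 4 → sp3.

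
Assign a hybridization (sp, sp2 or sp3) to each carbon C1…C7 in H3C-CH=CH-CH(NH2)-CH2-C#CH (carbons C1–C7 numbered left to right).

C1 — 4 σ bonds. Steric number 4, so sp3.
C2: 3 σ bonds, plus one π bond — 3 electron domains, sp2.
C3: 3 σ bonds, plus one π bond — 3 electron domains, sp2.
C4 is sp3: 4 σ bonds, 4 electron-density regions.
C5 has 4 σ bonds: steric number 4 → sp3.
C6: 2 σ bonds, plus two π bonds; 2 regions of electron density → sp.
C7 (2 σ bonds, plus two π bonds) has steric number 2: sp.

C1 sp3, C2 sp2, C3 sp2, C4 sp3, C5 sp3, C6 sp, C7 sp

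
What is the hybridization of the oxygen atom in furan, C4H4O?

One O lone pair is in the aromatic π system (p orbital), the other is in an sp2 hybrid in the ring plane; O has two σ bonds + one in-plane lone pair → sp2.

sp^2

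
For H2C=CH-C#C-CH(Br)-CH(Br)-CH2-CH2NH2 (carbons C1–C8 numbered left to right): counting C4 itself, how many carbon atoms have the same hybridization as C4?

2

C4 is sp (two π bonds).
C1: sp2
C2: sp2
C3: sp ✓
C4: sp ✓
C5: sp3
C6: sp3
C7: sp3
C8: sp3
2 carbons are sp.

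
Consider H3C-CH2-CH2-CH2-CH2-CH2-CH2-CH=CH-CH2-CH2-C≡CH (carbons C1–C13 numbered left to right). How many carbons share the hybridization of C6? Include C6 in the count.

C6 is sp3 (only σ bonds).
C1: sp3 ✓
C2: sp3 ✓
C3: sp3 ✓
C4: sp3 ✓
C5: sp3 ✓
C6: sp3 ✓
C7: sp3 ✓
C8: sp2
C9: sp2
C10: sp3 ✓
C11: sp3 ✓
C12: sp
C13: sp
9 carbons are sp3.

9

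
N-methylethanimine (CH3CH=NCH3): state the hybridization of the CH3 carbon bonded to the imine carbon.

sp^3

The CH3 carbon bonded to the imine carbon (4 σ bonds) has steric number 4: sp3.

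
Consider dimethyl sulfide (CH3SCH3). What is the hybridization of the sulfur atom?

The sulfur atom carries 2 σ bonds and 2 lone pairs, giving a steric number of 4, so it is sp3.

sp^3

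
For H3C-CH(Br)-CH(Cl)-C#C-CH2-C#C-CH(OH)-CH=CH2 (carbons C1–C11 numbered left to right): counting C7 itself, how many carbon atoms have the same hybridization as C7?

4

C7 is sp (two π bonds).
C1: sp3
C2: sp3
C3: sp3
C4: sp ✓
C5: sp ✓
C6: sp3
C7: sp ✓
C8: sp ✓
C9: sp3
C10: sp2
C11: sp2
4 carbons are sp.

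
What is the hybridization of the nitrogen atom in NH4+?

sp^3

Four σ bonds, no lone pair → sp3, tetrahedral.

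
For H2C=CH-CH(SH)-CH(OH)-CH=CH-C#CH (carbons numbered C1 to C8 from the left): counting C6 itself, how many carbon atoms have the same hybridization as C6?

C6 is sp2 (one π bond).
C1: sp2 ✓
C2: sp2 ✓
C3: sp3
C4: sp3
C5: sp2 ✓
C6: sp2 ✓
C7: sp
C8: sp
4 carbons are sp2.

4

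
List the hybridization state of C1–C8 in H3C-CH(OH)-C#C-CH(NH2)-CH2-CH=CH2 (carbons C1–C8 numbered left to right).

C1: 4 σ bonds — 4 electron domains, sp3.
C2: 4 σ bonds — 4 electron domains, sp3.
C3 — 2 σ bonds, plus two π bonds. Steric number 2, so sp.
C4 — 2 σ bonds, plus two π bonds. Steric number 2, so sp.
C5 (4 σ bonds) has steric number 4: sp3.
C6 (4 σ bonds) has steric number 4: sp3.
C7 (3 σ bonds, plus one π bond) has steric number 3: sp2.
C8 is sp2: 3 σ bonds, plus one π bond, 3 electron-density regions.

C1 sp3, C2 sp3, C3 sp, C4 sp, C5 sp3, C6 sp3, C7 sp2, C8 sp2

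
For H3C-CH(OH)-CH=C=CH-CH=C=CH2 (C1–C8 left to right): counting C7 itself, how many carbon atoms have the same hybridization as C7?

2

C7 is sp (two π bonds).
C1: sp3
C2: sp3
C3: sp2
C4: sp ✓
C5: sp2
C6: sp2
C7: sp ✓
C8: sp2
2 carbons are sp.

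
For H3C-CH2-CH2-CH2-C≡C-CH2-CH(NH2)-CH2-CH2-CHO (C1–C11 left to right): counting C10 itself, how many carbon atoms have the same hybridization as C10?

8

C10 is sp3 (only σ bonds).
C1: sp3 ✓
C2: sp3 ✓
C3: sp3 ✓
C4: sp3 ✓
C5: sp
C6: sp
C7: sp3 ✓
C8: sp3 ✓
C9: sp3 ✓
C10: sp3 ✓
C11: sp2
8 carbons are sp3.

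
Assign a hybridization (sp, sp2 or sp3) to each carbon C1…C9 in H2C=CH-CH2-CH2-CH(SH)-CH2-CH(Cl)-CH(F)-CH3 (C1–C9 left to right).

C1 sp2, C2 sp2, C3 sp3, C4 sp3, C5 sp3, C6 sp3, C7 sp3, C8 sp3, C9 sp3

C1: 3 σ bonds, plus one π bond — 3 electron domains, sp2.
C2 has 3 σ bonds, plus one π bond: steric number 3 → sp2.
C3 has 4 σ bonds: steric number 4 → sp3.
C4 is sp3: 4 σ bonds, 4 electron-density regions.
C5 is sp3: 4 σ bonds, 4 electron-density regions.
C6: 4 σ bonds — 4 electron domains, sp3.
C7 has 4 σ bonds: steric number 4 → sp3.
C8 (4 σ bonds) has steric number 4: sp3.
C9 is sp3: 4 σ bonds, 4 electron-density regions.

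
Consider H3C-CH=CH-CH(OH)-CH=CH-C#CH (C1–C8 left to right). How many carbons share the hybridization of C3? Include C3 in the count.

C3 is sp2 (one π bond).
C1: sp3
C2: sp2 ✓
C3: sp2 ✓
C4: sp3
C5: sp2 ✓
C6: sp2 ✓
C7: sp
C8: sp
4 carbons are sp2.

4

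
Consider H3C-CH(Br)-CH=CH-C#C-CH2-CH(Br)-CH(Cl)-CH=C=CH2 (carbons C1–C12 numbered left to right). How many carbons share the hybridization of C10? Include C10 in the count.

C10 is sp2 (one π bond).
C1: sp3
C2: sp3
C3: sp2 ✓
C4: sp2 ✓
C5: sp
C6: sp
C7: sp3
C8: sp3
C9: sp3
C10: sp2 ✓
C11: sp
C12: sp2 ✓
4 carbons are sp2.

4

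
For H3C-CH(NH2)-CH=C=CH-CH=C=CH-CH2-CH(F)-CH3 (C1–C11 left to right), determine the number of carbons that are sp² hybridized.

4

C1: sp3
C2: sp3
C3: sp2 ✓
C4: sp
C5: sp2 ✓
C6: sp2 ✓
C7: sp
C8: sp2 ✓
C9: sp3
C10: sp3
C11: sp3
C3, C5, C6, C8 → 4 sp2 carbons.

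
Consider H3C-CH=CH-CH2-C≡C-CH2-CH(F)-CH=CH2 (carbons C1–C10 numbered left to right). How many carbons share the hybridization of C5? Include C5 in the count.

2

C5 is sp (two π bonds).
C1: sp3
C2: sp2
C3: sp2
C4: sp3
C5: sp ✓
C6: sp ✓
C7: sp3
C8: sp3
C9: sp2
C10: sp2
2 carbons are sp.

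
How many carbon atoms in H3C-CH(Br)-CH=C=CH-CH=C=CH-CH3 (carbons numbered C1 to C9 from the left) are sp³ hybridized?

3

C1: sp3 ✓
C2: sp3 ✓
C3: sp2
C4: sp
C5: sp2
C6: sp2
C7: sp
C8: sp2
C9: sp3 ✓
C1, C2, C9 → 3 sp3 carbons.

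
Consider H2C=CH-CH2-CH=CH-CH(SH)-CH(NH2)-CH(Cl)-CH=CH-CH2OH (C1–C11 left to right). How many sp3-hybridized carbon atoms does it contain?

C1: sp2
C2: sp2
C3: sp3 ✓
C4: sp2
C5: sp2
C6: sp3 ✓
C7: sp3 ✓
C8: sp3 ✓
C9: sp2
C10: sp2
C11: sp3 ✓
C3, C6, C7, C8, C11 → 5 sp3 carbons.

5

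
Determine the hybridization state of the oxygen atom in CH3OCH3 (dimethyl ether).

Two σ bonds + two lone pairs = steric number 4 → sp3.

sp³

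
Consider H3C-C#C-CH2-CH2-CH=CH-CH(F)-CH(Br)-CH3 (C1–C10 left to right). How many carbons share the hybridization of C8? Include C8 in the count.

6

C8 is sp3 (only σ bonds).
C1: sp3 ✓
C2: sp
C3: sp
C4: sp3 ✓
C5: sp3 ✓
C6: sp2
C7: sp2
C8: sp3 ✓
C9: sp3 ✓
C10: sp3 ✓
6 carbons are sp3.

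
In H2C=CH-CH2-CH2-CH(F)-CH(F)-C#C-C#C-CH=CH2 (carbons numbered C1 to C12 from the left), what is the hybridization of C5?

sp3

C5 — 4 σ bonds. Steric number 4, so sp3.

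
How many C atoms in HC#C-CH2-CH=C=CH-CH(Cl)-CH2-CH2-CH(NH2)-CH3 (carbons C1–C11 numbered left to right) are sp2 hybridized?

2

C1: sp
C2: sp
C3: sp3
C4: sp2 ✓
C5: sp
C6: sp2 ✓
C7: sp3
C8: sp3
C9: sp3
C10: sp3
C11: sp3
C4, C6 → 2 sp2 carbons.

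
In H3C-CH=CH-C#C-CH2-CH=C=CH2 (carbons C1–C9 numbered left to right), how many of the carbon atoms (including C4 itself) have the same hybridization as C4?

C4 is sp (two π bonds).
C1: sp3
C2: sp2
C3: sp2
C4: sp ✓
C5: sp ✓
C6: sp3
C7: sp2
C8: sp ✓
C9: sp2
3 carbons are sp.

3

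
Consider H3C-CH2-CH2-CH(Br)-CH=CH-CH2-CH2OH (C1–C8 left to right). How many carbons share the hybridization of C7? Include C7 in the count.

C7 is sp3 (only σ bonds).
C1: sp3 ✓
C2: sp3 ✓
C3: sp3 ✓
C4: sp3 ✓
C5: sp2
C6: sp2
C7: sp3 ✓
C8: sp3 ✓
6 carbons are sp3.

6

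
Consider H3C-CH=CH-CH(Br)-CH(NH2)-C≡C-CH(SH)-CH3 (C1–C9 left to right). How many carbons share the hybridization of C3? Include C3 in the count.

C3 is sp2 (one π bond).
C1: sp3
C2: sp2 ✓
C3: sp2 ✓
C4: sp3
C5: sp3
C6: sp
C7: sp
C8: sp3
C9: sp3
2 carbons are sp2.

2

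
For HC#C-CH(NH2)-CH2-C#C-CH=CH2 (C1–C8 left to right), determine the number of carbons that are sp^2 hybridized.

C1: sp
C2: sp
C3: sp3
C4: sp3
C5: sp
C6: sp
C7: sp2 ✓
C8: sp2 ✓
C7, C8 → 2 sp2 carbons.

2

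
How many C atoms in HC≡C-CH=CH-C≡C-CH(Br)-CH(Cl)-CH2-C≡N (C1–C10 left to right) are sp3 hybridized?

C1: sp
C2: sp
C3: sp2
C4: sp2
C5: sp
C6: sp
C7: sp3 ✓
C8: sp3 ✓
C9: sp3 ✓
C10: sp
C7, C8, C9 → 3 sp3 carbons.

3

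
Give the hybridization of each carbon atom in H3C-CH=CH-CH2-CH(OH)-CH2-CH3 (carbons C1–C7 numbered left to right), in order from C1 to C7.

C1 sp3, C2 sp2, C3 sp2, C4 sp3, C5 sp3, C6 sp3, C7 sp3

C1 has 4 σ bonds: steric number 4 → sp3.
C2: 3 σ bonds, plus one π bond; 3 regions of electron density → sp2.
C3 carries 3 σ bonds, plus one π bond, giving a steric number of 3, so it is sp2.
C4: 4 σ bonds; 4 regions of electron density → sp3.
C5: 4 σ bonds; 4 regions of electron density → sp3.
C6: 4 σ bonds — 4 electron domains, sp3.
C7: 4 σ bonds; 4 regions of electron density → sp3.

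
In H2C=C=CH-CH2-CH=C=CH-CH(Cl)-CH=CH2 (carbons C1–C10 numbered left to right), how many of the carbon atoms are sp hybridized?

2

C1: sp2
C2: sp ✓
C3: sp2
C4: sp3
C5: sp2
C6: sp ✓
C7: sp2
C8: sp3
C9: sp2
C10: sp2
C2, C6 → 2 sp carbons.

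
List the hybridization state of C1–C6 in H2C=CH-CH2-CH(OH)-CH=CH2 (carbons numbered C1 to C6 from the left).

C1 sp2, C2 sp2, C3 sp3, C4 sp3, C5 sp2, C6 sp2

C1 carries 3 σ bonds, plus one π bond, giving a steric number of 3, so it is sp2.
C2 has 3 σ bonds, plus one π bond: steric number 3 → sp2.
C3 is sp3: 4 σ bonds, 4 electron-density regions.
C4: 4 σ bonds — 4 electron domains, sp3.
C5: 3 σ bonds, plus one π bond; 3 regions of electron density → sp2.
C6: 3 σ bonds, plus one π bond; 3 regions of electron density → sp2.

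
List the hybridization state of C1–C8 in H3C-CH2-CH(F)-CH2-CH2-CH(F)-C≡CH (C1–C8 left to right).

C1 has 4 σ bonds: steric number 4 → sp3.
C2 is sp3: 4 σ bonds, 4 electron-density regions.
C3: 4 σ bonds — 4 electron domains, sp3.
C4 is sp3: 4 σ bonds, 4 electron-density regions.
C5 (4 σ bonds) has steric number 4: sp3.
C6: 4 σ bonds; 4 regions of electron density → sp3.
C7 (2 σ bonds, plus two π bonds) has steric number 2: sp.
C8: 2 σ bonds, plus two π bonds; 2 regions of electron density → sp.

C1 sp3, C2 sp3, C3 sp3, C4 sp3, C5 sp3, C6 sp3, C7 sp, C8 sp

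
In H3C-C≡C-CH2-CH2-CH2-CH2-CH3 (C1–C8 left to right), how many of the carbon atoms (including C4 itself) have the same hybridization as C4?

C4 is sp3 (only σ bonds).
C1: sp3 ✓
C2: sp
C3: sp
C4: sp3 ✓
C5: sp3 ✓
C6: sp3 ✓
C7: sp3 ✓
C8: sp3 ✓
6 carbons are sp3.

6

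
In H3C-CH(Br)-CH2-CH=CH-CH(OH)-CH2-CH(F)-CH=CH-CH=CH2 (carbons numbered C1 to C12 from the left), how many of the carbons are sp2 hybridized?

6

C1: sp3
C2: sp3
C3: sp3
C4: sp2 ✓
C5: sp2 ✓
C6: sp3
C7: sp3
C8: sp3
C9: sp2 ✓
C10: sp2 ✓
C11: sp2 ✓
C12: sp2 ✓
C4, C5, C9, C10, C11, C12 → 6 sp2 carbons.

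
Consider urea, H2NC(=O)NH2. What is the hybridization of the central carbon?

The central carbon — 3 σ bonds, plus one π bond. Steric number 3, so sp2.

sp²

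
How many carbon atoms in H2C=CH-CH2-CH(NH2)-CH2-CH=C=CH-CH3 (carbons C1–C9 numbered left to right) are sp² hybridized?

C1: sp2 ✓
C2: sp2 ✓
C3: sp3
C4: sp3
C5: sp3
C6: sp2 ✓
C7: sp
C8: sp2 ✓
C9: sp3
C1, C2, C6, C8 → 4 sp2 carbons.

4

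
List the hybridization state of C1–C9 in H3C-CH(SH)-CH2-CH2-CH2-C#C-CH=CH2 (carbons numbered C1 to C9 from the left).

C1 sp3, C2 sp3, C3 sp3, C4 sp3, C5 sp3, C6 sp, C7 sp, C8 sp2, C9 sp2

C1 carries 4 σ bonds, giving a steric number of 4, so it is sp3.
C2 has 4 σ bonds: steric number 4 → sp3.
C3 is sp3: 4 σ bonds, 4 electron-density regions.
C4 — 4 σ bonds. Steric number 4, so sp3.
C5 (4 σ bonds) has steric number 4: sp3.
C6: 2 σ bonds, plus two π bonds; 2 regions of electron density → sp.
C7 — 2 σ bonds, plus two π bonds. Steric number 2, so sp.
C8 carries 3 σ bonds, plus one π bond, giving a steric number of 3, so it is sp2.
C9 carries 3 σ bonds, plus one π bond, giving a steric number of 3, so it is sp2.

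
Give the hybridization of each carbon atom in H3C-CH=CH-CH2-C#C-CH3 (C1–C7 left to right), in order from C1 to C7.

C1 carries 4 σ bonds, giving a steric number of 4, so it is sp3.
C2: 3 σ bonds, plus one π bond — 3 electron domains, sp2.
C3 has 3 σ bonds, plus one π bond: steric number 3 → sp2.
C4: 4 σ bonds — 4 electron domains, sp3.
C5 has 2 σ bonds, plus two π bonds: steric number 2 → sp.
C6: 2 σ bonds, plus two π bonds; 2 regions of electron density → sp.
C7 carries 4 σ bonds, giving a steric number of 4, so it is sp3.

C1 sp3, C2 sp2, C3 sp2, C4 sp3, C5 sp, C6 sp, C7 sp3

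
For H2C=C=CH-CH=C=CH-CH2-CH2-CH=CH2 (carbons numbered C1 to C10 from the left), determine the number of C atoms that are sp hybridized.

C1: sp2
C2: sp ✓
C3: sp2
C4: sp2
C5: sp ✓
C6: sp2
C7: sp3
C8: sp3
C9: sp2
C10: sp2
C2, C5 → 2 sp carbons.

2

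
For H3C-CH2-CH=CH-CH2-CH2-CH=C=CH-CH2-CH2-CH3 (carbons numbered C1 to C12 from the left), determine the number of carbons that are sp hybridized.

1

C1: sp3
C2: sp3
C3: sp2
C4: sp2
C5: sp3
C6: sp3
C7: sp2
C8: sp ✓
C9: sp2
C10: sp3
C11: sp3
C12: sp3
C8 → 1 sp carbon.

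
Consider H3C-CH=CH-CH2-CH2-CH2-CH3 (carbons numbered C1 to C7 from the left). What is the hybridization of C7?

sp3

C7 has 4 σ bonds: steric number 4 → sp3.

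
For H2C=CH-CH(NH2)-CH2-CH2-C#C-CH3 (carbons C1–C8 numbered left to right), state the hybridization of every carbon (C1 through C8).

C1 (3 σ bonds, plus one π bond) has steric number 3: sp2.
C2 (3 σ bonds, plus one π bond) has steric number 3: sp2.
C3: 4 σ bonds; 4 regions of electron density → sp3.
C4 has 4 σ bonds: steric number 4 → sp3.
C5 is sp3: 4 σ bonds, 4 electron-density regions.
C6 has 2 σ bonds, plus two π bonds: steric number 2 → sp.
C7 has 2 σ bonds, plus two π bonds: steric number 2 → sp.
C8: 4 σ bonds; 4 regions of electron density → sp3.

C1 sp2, C2 sp2, C3 sp3, C4 sp3, C5 sp3, C6 sp, C7 sp, C8 sp3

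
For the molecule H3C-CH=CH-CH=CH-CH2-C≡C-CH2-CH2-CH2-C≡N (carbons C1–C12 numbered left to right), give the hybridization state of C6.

sp3

C6 carries 4 σ bonds, giving a steric number of 4, so it is sp3.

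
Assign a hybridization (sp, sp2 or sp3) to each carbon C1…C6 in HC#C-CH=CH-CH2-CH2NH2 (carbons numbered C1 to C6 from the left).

C1 sp, C2 sp, C3 sp2, C4 sp2, C5 sp3, C6 sp3

C1: 2 σ bonds, plus two π bonds — 2 electron domains, sp.
C2 (2 σ bonds, plus two π bonds) has steric number 2: sp.
C3 — 3 σ bonds, plus one π bond. Steric number 3, so sp2.
C4: 3 σ bonds, plus one π bond; 3 regions of electron density → sp2.
C5: 4 σ bonds — 4 electron domains, sp3.
C6 — 4 σ bonds. Steric number 4, so sp3.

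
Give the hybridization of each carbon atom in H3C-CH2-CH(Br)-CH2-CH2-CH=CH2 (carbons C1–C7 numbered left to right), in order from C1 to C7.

C1 sp3, C2 sp3, C3 sp3, C4 sp3, C5 sp3, C6 sp2, C7 sp2

C1 — 4 σ bonds. Steric number 4, so sp3.
C2: 4 σ bonds; 4 regions of electron density → sp3.
C3 is sp3: 4 σ bonds, 4 electron-density regions.
C4 has 4 σ bonds: steric number 4 → sp3.
C5 carries 4 σ bonds, giving a steric number of 4, so it is sp3.
C6: 3 σ bonds, plus one π bond; 3 regions of electron density → sp2.
C7 (3 σ bonds, plus one π bond) has steric number 3: sp2.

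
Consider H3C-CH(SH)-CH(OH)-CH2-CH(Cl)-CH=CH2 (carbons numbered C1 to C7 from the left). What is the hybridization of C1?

sp3

C1 carries 4 σ bonds, giving a steric number of 4, so it is sp3.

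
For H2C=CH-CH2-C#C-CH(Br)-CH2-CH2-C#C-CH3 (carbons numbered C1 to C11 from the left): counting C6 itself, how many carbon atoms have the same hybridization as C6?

5

C6 is sp3 (only σ bonds).
C1: sp2
C2: sp2
C3: sp3 ✓
C4: sp
C5: sp
C6: sp3 ✓
C7: sp3 ✓
C8: sp3 ✓
C9: sp
C10: sp
C11: sp3 ✓
5 carbons are sp3.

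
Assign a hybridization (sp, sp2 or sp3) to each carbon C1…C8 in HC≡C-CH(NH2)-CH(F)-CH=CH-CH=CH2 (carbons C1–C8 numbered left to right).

C1 — 2 σ bonds, plus two π bonds. Steric number 2, so sp.
C2 has 2 σ bonds, plus two π bonds: steric number 2 → sp.
C3 has 4 σ bonds: steric number 4 → sp3.
C4: 4 σ bonds; 4 regions of electron density → sp3.
C5 (3 σ bonds, plus one π bond) has steric number 3: sp2.
C6: 3 σ bonds, plus one π bond; 3 regions of electron density → sp2.
C7 is sp2: 3 σ bonds, plus one π bond, 3 electron-density regions.
C8: 3 σ bonds, plus one π bond; 3 regions of electron density → sp2.

C1 sp, C2 sp, C3 sp3, C4 sp3, C5 sp2, C6 sp2, C7 sp2, C8 sp2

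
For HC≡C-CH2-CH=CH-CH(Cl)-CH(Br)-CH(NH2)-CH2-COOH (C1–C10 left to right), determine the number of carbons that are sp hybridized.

2

C1: sp ✓
C2: sp ✓
C3: sp3
C4: sp2
C5: sp2
C6: sp3
C7: sp3
C8: sp3
C9: sp3
C10: sp2
C1, C2 → 2 sp carbons.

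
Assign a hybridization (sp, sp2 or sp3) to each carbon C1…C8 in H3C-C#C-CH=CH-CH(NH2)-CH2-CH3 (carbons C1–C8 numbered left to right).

C1 sp3, C2 sp, C3 sp, C4 sp2, C5 sp2, C6 sp3, C7 sp3, C8 sp3

C1: 4 σ bonds; 4 regions of electron density → sp3.
C2 carries 2 σ bonds, plus two π bonds, giving a steric number of 2, so it is sp.
C3: 2 σ bonds, plus two π bonds; 2 regions of electron density → sp.
C4: 3 σ bonds, plus one π bond — 3 electron domains, sp2.
C5 (3 σ bonds, plus one π bond) has steric number 3: sp2.
C6 — 4 σ bonds. Steric number 4, so sp3.
C7: 4 σ bonds; 4 regions of electron density → sp3.
C8 carries 4 σ bonds, giving a steric number of 4, so it is sp3.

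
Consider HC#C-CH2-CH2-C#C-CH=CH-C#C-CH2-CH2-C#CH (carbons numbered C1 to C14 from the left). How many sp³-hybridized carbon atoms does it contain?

4

C1: sp
C2: sp
C3: sp3 ✓
C4: sp3 ✓
C5: sp
C6: sp
C7: sp2
C8: sp2
C9: sp
C10: sp
C11: sp3 ✓
C12: sp3 ✓
C13: sp
C14: sp
C3, C4, C11, C12 → 4 sp3 carbons.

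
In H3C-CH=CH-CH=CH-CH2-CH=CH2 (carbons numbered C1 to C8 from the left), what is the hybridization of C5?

sp2

C5: 3 σ bonds, plus one π bond; 3 regions of electron density → sp2.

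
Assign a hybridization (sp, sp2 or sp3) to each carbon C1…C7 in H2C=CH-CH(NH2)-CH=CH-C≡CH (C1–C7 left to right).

C1 — 3 σ bonds, plus one π bond. Steric number 3, so sp2.
C2 (3 σ bonds, plus one π bond) has steric number 3: sp2.
C3 carries 4 σ bonds, giving a steric number of 4, so it is sp3.
C4 carries 3 σ bonds, plus one π bond, giving a steric number of 3, so it is sp2.
C5: 3 σ bonds, plus one π bond; 3 regions of electron density → sp2.
C6 has 2 σ bonds, plus two π bonds: steric number 2 → sp.
C7 (2 σ bonds, plus two π bonds) has steric number 2: sp.

C1 sp2, C2 sp2, C3 sp3, C4 sp2, C5 sp2, C6 sp, C7 sp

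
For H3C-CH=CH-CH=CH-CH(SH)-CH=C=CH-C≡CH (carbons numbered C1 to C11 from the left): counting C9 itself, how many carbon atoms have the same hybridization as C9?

6

C9 is sp2 (one π bond).
C1: sp3
C2: sp2 ✓
C3: sp2 ✓
C4: sp2 ✓
C5: sp2 ✓
C6: sp3
C7: sp2 ✓
C8: sp
C9: sp2 ✓
C10: sp
C11: sp
6 carbons are sp2.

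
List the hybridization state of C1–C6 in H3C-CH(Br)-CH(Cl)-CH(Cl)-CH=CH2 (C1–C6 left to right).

C1: 4 σ bonds — 4 electron domains, sp3.
C2 — 4 σ bonds. Steric number 4, so sp3.
C3 has 4 σ bonds: steric number 4 → sp3.
C4 carries 4 σ bonds, giving a steric number of 4, so it is sp3.
C5 — 3 σ bonds, plus one π bond. Steric number 3, so sp2.
C6 has 3 σ bonds, plus one π bond: steric number 3 → sp2.

C1 sp3, C2 sp3, C3 sp3, C4 sp3, C5 sp2, C6 sp2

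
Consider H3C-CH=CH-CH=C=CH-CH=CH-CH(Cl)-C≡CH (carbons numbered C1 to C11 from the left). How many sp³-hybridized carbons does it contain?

C1: sp3 ✓
C2: sp2
C3: sp2
C4: sp2
C5: sp
C6: sp2
C7: sp2
C8: sp2
C9: sp3 ✓
C10: sp
C11: sp
C1, C9 → 2 sp3 carbons.

2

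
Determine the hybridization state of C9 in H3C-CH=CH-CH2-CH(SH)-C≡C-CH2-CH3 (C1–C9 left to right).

C9: 4 σ bonds; 4 regions of electron density → sp3.

sp^3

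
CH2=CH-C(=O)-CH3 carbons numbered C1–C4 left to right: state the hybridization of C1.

sp2

C1 is sp2: 3 σ bonds, plus one π bond, 3 electron-density regions.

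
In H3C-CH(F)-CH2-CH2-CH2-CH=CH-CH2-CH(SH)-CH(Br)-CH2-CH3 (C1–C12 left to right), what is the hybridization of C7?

sp^2

C7 carries 3 σ bonds, plus one π bond, giving a steric number of 3, so it is sp2.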